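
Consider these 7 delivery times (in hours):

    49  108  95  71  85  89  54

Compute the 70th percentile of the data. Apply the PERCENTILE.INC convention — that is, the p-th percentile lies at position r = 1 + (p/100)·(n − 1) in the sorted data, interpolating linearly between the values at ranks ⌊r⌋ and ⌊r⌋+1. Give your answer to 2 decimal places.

90.20

Sorted: 49, 54, 71, 85, 89, 95, 108.
n = 7.
r = 1 + (70/100)·(7 − 1) = 1 + 4.2 = 5.2.
Rank 5 is 89 and rank 6 is 95.
Interpolate: 89 + 0.2·(95 − 89) = 89 + 0.2·6 = 90.2.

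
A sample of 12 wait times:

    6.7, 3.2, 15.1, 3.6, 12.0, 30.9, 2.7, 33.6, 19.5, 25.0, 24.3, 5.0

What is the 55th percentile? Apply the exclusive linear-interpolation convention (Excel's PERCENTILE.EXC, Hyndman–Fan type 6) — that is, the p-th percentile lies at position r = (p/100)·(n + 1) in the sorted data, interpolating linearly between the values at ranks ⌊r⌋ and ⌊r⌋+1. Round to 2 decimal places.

Sorted: 2.7, 3.2, 3.6, 5.0, 6.7, 12.0, 15.1, 19.5, 24.3, 25.0, 30.9, 33.6.
n = 12.
r = (55/100)·(12 + 1) = 7.15.
Rank 7 is 15.1 and rank 8 is 19.5.
Interpolate: 15.1 + 0.15·(19.5 − 15.1) = 15.1 + 0.15·4.4 = 15.76.

15.76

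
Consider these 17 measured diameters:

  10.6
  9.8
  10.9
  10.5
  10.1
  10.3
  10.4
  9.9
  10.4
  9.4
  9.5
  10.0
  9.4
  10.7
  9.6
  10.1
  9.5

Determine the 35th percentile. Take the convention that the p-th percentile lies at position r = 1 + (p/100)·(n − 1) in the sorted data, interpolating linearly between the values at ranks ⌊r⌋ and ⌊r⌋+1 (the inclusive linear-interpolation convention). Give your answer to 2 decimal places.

Sorted: 9.4, 9.4, 9.5, 9.5, 9.6, 9.8, 9.9, 10.0, 10.1, 10.1, 10.3, 10.4, 10.4, 10.5, 10.6, 10.7, 10.9.
n = 17.
r = 1 + (35/100)·(17 − 1) = 1 + 5.6 = 6.6.
Rank 6 is 9.8 and rank 7 is 9.9.
Interpolate: 9.8 + 0.6·(9.9 − 9.8) = 9.8 + 0.6·0.1 = 9.86.

9.86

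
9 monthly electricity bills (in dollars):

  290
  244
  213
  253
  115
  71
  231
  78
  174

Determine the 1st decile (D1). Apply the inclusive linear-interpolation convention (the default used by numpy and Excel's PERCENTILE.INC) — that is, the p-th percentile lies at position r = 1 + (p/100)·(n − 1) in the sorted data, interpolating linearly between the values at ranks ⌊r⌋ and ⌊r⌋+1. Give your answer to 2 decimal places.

Sorted: 71, 78, 115, 174, 213, 231, 244, 253, 290.
n = 9.
r = 1 + (10/100)·(9 − 1) = 1 + 0.8 = 1.8.
Rank 1 is 71 and rank 2 is 78.
Interpolate: 71 + 0.8·(78 − 71) = 71 + 0.8·7 = 76.6.

76.60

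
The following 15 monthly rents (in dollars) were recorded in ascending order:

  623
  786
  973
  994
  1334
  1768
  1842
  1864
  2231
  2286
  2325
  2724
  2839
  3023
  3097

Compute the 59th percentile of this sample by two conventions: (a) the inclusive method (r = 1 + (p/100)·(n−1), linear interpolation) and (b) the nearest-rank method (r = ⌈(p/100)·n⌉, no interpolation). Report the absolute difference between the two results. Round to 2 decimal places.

n = 15.
(a) r = 9.26; between ranks 9 (2231) and 10 (2286): 2245.3.
(b) the nearest-rank method: rank 9 → 2231.
|2245.3 − 2231| = 14.3.

14.30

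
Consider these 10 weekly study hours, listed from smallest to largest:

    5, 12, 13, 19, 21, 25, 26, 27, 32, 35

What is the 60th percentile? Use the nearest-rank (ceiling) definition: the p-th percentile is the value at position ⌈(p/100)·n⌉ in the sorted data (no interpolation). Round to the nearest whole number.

n = 10.
Position = ⌈60/100 · 10⌉ = ⌈6⌉ = 6.
The value at rank 6 is 25.

25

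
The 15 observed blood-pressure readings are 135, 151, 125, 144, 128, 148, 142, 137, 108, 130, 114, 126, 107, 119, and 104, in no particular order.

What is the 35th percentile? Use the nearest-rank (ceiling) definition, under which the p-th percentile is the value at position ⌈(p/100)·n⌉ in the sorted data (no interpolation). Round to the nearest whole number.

Sorted: 104, 107, 108, 114, 119, 125, 126, 128, 130, 135, 137, 142, 144, 148, 151.
n = 15.
Position = ⌈35/100 · 15⌉ = ⌈5.25⌉ = 6.
The value at rank 6 is 125.

125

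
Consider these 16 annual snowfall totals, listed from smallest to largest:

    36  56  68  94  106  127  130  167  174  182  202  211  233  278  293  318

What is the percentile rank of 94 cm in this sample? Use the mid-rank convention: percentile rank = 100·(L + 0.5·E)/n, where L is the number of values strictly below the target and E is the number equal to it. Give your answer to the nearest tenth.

Count below 94: L = 3; count equal: E = 1; n = 16.
Percentile rank = 100·(3 + 0.5·1)/16 = 100·3.5/16 = 21.88.

21.9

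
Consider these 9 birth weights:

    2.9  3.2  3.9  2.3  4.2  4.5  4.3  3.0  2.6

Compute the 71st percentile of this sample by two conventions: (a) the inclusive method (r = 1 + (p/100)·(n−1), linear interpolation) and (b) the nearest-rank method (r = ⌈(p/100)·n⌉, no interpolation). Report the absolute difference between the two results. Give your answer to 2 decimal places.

0.10

Sorted: 2.3, 2.6, 2.9, 3.0, 3.2, 3.9, 4.2, 4.3, 4.5.
n = 9.
(a) r = 6.68; between ranks 6 (3.9) and 7 (4.2): 4.104.
(b) the nearest-rank method: rank 7 → 4.2.
|4.104 − 4.2| = 0.096.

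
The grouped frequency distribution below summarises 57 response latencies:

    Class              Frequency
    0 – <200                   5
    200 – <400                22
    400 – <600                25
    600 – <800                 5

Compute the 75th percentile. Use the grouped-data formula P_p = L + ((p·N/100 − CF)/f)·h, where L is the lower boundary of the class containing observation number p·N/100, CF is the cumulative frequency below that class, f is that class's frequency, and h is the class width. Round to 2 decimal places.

N = 57; target position k = 75/100 · 57 = 42.75.
Cumulative frequencies: 5, 27, 52, 57.
Observation 42.75 falls in the class 400 – <600.
L = 400, CF = 27, f = 25, h = 200.
P75 = 400 + ((42.75 − 27)/25)·200 = 400 + 126 = 526.

526.00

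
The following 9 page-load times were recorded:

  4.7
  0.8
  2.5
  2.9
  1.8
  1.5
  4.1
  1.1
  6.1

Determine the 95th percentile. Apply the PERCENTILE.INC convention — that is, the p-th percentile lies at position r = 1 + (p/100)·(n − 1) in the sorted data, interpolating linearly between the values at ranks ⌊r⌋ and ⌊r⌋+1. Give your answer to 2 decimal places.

Sorted: 0.8, 1.1, 1.5, 1.8, 2.5, 2.9, 4.1, 4.7, 6.1.
n = 9.
r = 1 + (95/100)·(9 − 1) = 1 + 7.6 = 8.6.
Rank 8 is 4.7 and rank 9 is 6.1.
Interpolate: 4.7 + 0.6·(6.1 − 4.7) = 4.7 + 0.6·1.4 = 5.54.

5.54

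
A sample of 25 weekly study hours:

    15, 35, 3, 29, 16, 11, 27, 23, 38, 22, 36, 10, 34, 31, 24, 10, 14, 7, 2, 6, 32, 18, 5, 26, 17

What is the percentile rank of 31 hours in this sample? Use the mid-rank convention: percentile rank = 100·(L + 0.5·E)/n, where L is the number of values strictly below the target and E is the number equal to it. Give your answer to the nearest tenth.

Sorted: 2, 3, 5, 6, 7, 10, 10, 11, 14, 15, 16, 17, 18, 22, 23, 24, 26, 27, 29, 31, 32, 34, 35, 36, 38.
Count below 31: L = 19; count equal: E = 1; n = 25.
Percentile rank = 100·(19 + 0.5·1)/25 = 100·19.5/25 = 78.

78.0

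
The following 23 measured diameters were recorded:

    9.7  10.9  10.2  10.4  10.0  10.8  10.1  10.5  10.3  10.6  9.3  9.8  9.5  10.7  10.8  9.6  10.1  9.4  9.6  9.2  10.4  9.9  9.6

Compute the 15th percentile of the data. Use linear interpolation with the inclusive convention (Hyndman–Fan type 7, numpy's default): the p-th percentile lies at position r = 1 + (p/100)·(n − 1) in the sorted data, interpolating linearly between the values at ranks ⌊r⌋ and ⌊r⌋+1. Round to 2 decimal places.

Sorted: 9.2, 9.3, 9.4, 9.5, 9.6, 9.6, 9.6, 9.7, 9.8, 9.9, 10.0, 10.1, 10.1, 10.2, 10.3, 10.4, 10.4, 10.5, 10.6, 10.7, 10.8, 10.8, 10.9.
n = 23.
r = 1 + (15/100)·(23 − 1) = 1 + 3.3 = 4.3.
Rank 4 is 9.5 and rank 5 is 9.6.
Interpolate: 9.5 + 0.3·(9.6 − 9.5) = 9.5 + 0.3·0.1 = 9.53.

9.53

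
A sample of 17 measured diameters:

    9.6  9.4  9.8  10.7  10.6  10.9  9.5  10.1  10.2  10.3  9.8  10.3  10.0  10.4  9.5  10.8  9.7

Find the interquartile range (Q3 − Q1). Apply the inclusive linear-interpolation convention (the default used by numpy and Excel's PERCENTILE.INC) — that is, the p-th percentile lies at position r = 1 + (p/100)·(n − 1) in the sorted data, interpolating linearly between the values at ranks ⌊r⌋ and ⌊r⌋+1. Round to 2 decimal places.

Sorted: 9.4, 9.5, 9.5, 9.6, 9.7, 9.8, 9.8, 10.0, 10.1, 10.2, 10.3, 10.3, 10.4, 10.6, 10.7, 10.8, 10.9.
n = 17.
P25: r = 5 (integer) → 9.7.
P75: r = 13 (integer) → 10.4.
Difference: 10.4 − 9.7 = 0.7.

0.70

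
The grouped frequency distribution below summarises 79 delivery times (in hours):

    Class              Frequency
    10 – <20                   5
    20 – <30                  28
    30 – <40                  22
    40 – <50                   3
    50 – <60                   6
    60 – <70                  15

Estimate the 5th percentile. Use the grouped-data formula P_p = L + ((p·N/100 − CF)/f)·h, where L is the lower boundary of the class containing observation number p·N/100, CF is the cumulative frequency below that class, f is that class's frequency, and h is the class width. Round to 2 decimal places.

17.90

N = 79; target position k = 5/100 · 79 = 3.95.
Cumulative frequencies: 5, 33, 55, 58, 64, 79.
Observation 3.95 falls in the class 10 – <20.
L = 10, CF = 0, f = 5, h = 10.
P5 = 10 + ((3.95 − 0)/5)·10 = 10 + 7.9 = 17.9.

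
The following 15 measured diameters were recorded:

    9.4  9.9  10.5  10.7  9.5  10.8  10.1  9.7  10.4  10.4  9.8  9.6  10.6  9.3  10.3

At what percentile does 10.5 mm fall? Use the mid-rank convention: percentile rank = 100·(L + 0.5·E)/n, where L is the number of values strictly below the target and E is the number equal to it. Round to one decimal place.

Sorted: 9.3, 9.4, 9.5, 9.6, 9.7, 9.8, 9.9, 10.1, 10.3, 10.4, 10.4, 10.5, 10.6, 10.7, 10.8.
Count below 10.5: L = 11; count equal: E = 1; n = 15.
Percentile rank = 100·(11 + 0.5·1)/15 = 100·11.5/15 = 76.67.

76.7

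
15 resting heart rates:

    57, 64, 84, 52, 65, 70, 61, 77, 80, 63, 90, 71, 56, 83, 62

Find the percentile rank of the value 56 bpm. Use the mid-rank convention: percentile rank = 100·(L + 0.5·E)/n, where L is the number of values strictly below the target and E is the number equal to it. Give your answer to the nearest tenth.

10.0

Sorted: 52, 56, 57, 61, 62, 63, 64, 65, 70, 71, 77, 80, 83, 84, 90.
Count below 56: L = 1; count equal: E = 1; n = 15.
Percentile rank = 100·(1 + 0.5·1)/15 = 100·1.5/15 = 10.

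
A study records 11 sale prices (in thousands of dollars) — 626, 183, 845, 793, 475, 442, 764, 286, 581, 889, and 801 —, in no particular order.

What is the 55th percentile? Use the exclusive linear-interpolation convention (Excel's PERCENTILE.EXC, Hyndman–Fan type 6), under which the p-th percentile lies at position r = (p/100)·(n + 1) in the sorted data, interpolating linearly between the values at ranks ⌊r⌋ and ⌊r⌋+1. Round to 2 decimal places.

Sorted: 183, 286, 442, 475, 581, 626, 764, 793, 801, 845, 889.
n = 11.
r = (55/100)·(11 + 1) = 6.6.
Rank 6 is 626 and rank 7 is 764.
Interpolate: 626 + 0.6·(764 − 626) = 626 + 0.6·138 = 708.8.

708.80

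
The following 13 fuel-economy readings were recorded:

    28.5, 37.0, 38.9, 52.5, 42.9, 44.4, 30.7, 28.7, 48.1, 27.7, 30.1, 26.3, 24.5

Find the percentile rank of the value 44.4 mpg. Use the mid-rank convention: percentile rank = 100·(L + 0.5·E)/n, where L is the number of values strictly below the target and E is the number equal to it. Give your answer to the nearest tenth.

80.8

Sorted: 24.5, 26.3, 27.7, 28.5, 28.7, 30.1, 30.7, 37.0, 38.9, 42.9, 44.4, 48.1, 52.5.
Count below 44.4: L = 10; count equal: E = 1; n = 13.
Percentile rank = 100·(10 + 0.5·1)/13 = 100·10.5/13 = 80.77.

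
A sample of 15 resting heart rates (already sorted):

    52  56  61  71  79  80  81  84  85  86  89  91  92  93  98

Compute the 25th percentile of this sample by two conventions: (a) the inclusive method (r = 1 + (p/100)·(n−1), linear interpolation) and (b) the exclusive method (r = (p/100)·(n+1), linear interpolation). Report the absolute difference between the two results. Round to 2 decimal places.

n = 15.
(a) r = 4.5; between ranks 4 (71) and 5 (79): 75.
(b) r = 4 → value at rank 4 = 71.
|75 − 71| = 4.

4.00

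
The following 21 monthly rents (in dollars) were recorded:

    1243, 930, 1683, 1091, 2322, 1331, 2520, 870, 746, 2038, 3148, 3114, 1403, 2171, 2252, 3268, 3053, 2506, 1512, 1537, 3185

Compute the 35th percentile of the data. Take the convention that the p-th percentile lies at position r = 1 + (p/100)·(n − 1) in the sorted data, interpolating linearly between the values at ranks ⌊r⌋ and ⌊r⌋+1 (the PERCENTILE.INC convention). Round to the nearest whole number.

1512

Sorted: 746, 870, 930, 1091, 1243, 1331, 1403, 1512, 1537, 1683, 2038, 2171, 2252, 2322, 2506, 2520, 3053, 3114, 3148, 3185, 3268.
n = 21.
r = 1 + (35/100)·(21 − 1) = 1 + 7 = 8.
r is an integer, so P35 is the value at rank 8: 1512.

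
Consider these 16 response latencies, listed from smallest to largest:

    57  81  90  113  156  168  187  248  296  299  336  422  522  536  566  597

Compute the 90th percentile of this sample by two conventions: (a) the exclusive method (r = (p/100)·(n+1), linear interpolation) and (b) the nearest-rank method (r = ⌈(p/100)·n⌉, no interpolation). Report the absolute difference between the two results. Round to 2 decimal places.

n = 16.
(a) r = 15.3; between ranks 15 (566) and 16 (597): 575.3.
(b) the nearest-rank method: rank 15 → 566.
|575.3 − 566| = 9.3.

9.30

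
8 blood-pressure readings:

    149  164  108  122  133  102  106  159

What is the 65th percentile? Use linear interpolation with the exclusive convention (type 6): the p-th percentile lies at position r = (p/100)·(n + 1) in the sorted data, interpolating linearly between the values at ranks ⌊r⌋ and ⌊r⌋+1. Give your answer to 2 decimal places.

Sorted: 102, 106, 108, 122, 133, 149, 159, 164.
n = 8.
r = (65/100)·(8 + 1) = 5.85.
Rank 5 is 133 and rank 6 is 149.
Interpolate: 133 + 0.85·(149 − 133) = 133 + 0.85·16 = 146.6.

146.60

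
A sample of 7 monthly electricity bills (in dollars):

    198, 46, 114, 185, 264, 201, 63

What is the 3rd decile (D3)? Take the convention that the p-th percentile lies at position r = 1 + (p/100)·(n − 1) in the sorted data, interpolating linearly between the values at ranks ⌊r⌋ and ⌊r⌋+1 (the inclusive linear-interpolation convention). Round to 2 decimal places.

Sorted: 46, 63, 114, 185, 198, 201, 264.
n = 7.
r = 1 + (30/100)·(7 − 1) = 1 + 1.8 = 2.8.
Rank 2 is 63 and rank 3 is 114.
Interpolate: 63 + 0.8·(114 − 63) = 63 + 0.8·51 = 103.8.

103.80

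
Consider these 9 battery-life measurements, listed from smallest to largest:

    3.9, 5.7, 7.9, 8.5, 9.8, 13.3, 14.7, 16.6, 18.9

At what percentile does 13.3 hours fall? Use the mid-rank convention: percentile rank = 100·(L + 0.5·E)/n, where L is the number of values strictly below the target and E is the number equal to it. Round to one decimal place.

Count below 13.3: L = 5; count equal: E = 1; n = 9.
Percentile rank = 100·(5 + 0.5·1)/9 = 100·5.5/9 = 61.11.

61.1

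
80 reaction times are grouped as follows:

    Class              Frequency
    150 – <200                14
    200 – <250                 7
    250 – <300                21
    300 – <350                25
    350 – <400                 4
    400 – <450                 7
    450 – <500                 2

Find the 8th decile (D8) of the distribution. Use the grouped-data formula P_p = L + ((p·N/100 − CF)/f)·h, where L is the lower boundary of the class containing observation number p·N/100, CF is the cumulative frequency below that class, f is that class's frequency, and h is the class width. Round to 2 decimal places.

N = 80; target position k = 80/100 · 80 = 64.
Cumulative frequencies: 14, 21, 42, 67, 71, 78, 80.
Observation 64 falls in the class 300 – <350.
L = 300, CF = 42, f = 25, h = 50.
P80 = 300 + ((64 − 42)/25)·50 = 300 + 44 = 344.

344.00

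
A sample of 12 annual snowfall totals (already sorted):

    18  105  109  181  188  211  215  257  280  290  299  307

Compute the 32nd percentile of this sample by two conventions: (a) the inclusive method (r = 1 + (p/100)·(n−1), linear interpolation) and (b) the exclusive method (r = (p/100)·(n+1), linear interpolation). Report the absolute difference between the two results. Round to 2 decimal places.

2.52

n = 12.
(a) r = 4.52; between ranks 4 (181) and 5 (188): 184.64.
(b) r = 4.16; between ranks 4 (181) and 5 (188): 182.12.
|184.64 − 182.12| = 2.52.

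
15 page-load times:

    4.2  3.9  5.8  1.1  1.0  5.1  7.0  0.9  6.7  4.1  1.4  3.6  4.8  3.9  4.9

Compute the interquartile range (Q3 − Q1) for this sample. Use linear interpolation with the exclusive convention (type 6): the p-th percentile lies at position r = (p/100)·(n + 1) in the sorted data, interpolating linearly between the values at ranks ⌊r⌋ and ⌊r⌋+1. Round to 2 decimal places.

Sorted: 0.9, 1.0, 1.1, 1.4, 3.6, 3.9, 3.9, 4.1, 4.2, 4.8, 4.9, 5.1, 5.8, 6.7, 7.0.
n = 15.
P25: r = 4 (integer) → 1.4.
P75: r = 12 (integer) → 5.1.
Difference: 5.1 − 1.4 = 3.7.

3.70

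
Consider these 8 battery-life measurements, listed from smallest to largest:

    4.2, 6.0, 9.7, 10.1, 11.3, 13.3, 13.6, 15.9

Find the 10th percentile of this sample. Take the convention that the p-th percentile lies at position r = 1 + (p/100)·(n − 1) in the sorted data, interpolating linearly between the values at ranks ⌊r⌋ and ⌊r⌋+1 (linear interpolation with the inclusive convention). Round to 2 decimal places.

n = 8.
r = 1 + (10/100)·(8 − 1) = 1 + 0.7 = 1.7.
Rank 1 is 4.2 and rank 2 is 6.0.
Interpolate: 4.2 + 0.7·(6.0 − 4.2) = 4.2 + 0.7·1.8 = 5.46.

5.46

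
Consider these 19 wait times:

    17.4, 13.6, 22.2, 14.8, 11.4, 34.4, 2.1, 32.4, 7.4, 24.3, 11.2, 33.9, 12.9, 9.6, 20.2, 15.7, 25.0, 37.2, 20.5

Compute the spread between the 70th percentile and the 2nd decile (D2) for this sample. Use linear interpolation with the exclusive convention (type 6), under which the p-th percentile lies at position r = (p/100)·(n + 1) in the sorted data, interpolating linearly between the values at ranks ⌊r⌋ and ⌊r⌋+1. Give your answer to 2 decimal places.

Sorted: 2.1, 7.4, 9.6, 11.2, 11.4, 12.9, 13.6, 14.8, 15.7, 17.4, 20.2, 20.5, 22.2, 24.3, 25.0, 32.4, 33.9, 34.4, 37.2.
n = 19.
P20: r = 4 (integer) → 11.2.
P70: r = 14 (integer) → 24.3.
Difference: 24.3 − 11.2 = 13.1.

13.10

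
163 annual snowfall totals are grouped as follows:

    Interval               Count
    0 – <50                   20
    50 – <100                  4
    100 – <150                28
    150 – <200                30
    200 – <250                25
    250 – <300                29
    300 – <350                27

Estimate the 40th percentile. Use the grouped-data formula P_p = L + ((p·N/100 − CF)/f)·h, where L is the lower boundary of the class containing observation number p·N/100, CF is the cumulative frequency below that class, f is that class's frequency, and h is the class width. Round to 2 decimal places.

172.00

N = 163; target position k = 40/100 · 163 = 65.2.
Cumulative frequencies: 20, 24, 52, 82, 107, 136, 163.
Observation 65.2 falls in the class 150 – <200.
L = 150, CF = 52, f = 30, h = 50.
P40 = 150 + ((65.2 − 52)/30)·50 = 150 + 22 = 172.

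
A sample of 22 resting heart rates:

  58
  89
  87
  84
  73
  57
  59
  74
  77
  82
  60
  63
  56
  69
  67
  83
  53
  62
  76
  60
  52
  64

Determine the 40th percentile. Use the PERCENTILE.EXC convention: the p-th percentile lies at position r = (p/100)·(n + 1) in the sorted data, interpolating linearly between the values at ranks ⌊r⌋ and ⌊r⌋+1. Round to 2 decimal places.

Sorted: 52, 53, 56, 57, 58, 59, 60, 60, 62, 63, 64, 67, 69, 73, 74, 76, 77, 82, 83, 84, 87, 89.
n = 22.
r = (40/100)·(22 + 1) = 9.2.
Rank 9 is 62 and rank 10 is 63.
Interpolate: 62 + 0.2·(63 − 62) = 62 + 0.2·1 = 62.2.

62.20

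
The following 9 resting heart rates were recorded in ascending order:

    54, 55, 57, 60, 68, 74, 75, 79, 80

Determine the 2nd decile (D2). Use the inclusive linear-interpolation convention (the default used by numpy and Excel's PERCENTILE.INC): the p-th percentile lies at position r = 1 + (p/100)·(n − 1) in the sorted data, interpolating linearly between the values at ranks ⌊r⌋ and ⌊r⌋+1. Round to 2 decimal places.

56.20

n = 9.
r = 1 + (20/100)·(9 − 1) = 1 + 1.6 = 2.6.
Rank 2 is 55 and rank 3 is 57.
Interpolate: 55 + 0.6·(57 − 55) = 55 + 0.6·2 = 56.2.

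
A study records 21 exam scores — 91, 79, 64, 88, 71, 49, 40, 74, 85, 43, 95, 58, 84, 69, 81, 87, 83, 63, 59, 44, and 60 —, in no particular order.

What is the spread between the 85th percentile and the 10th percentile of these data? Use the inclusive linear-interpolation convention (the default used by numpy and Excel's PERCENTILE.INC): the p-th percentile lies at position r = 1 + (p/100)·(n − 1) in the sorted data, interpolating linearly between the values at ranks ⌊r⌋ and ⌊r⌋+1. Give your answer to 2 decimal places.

43.00

Sorted: 40, 43, 44, 49, 58, 59, 60, 63, 64, 69, 71, 74, 79, 81, 83, 84, 85, 87, 88, 91, 95.
n = 21.
P10: r = 3 (integer) → 44.
P85: r = 18 (integer) → 87.
Difference: 87 − 44 = 43.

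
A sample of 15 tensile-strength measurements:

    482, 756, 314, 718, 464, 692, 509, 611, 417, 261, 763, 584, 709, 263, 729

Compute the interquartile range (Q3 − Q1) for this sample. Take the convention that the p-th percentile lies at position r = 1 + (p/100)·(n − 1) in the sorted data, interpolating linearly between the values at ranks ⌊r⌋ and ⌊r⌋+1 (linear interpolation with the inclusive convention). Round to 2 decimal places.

Sorted: 261, 263, 314, 417, 464, 482, 509, 584, 611, 692, 709, 718, 729, 756, 763.
n = 15.
P25: r = 4.5; ranks 4–5 are 417, 464; interpolating gives 440.5.
P75: r = 11.5; ranks 11–12 are 709, 718; interpolating gives 713.5.
Difference: 713.5 − 440.5 = 273.

273.00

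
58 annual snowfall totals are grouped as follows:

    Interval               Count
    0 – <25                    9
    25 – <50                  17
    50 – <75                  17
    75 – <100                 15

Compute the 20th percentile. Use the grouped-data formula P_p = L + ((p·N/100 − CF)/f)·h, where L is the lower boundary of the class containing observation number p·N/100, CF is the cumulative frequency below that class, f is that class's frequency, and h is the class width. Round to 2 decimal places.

28.82

N = 58; target position k = 20/100 · 58 = 11.6.
Cumulative frequencies: 9, 26, 43, 58.
Observation 11.6 falls in the class 25 – <50.
L = 25, CF = 9, f = 17, h = 25.
P20 = 25 + ((11.6 − 9)/17)·25 = 25 + 3.82353 = 28.8235.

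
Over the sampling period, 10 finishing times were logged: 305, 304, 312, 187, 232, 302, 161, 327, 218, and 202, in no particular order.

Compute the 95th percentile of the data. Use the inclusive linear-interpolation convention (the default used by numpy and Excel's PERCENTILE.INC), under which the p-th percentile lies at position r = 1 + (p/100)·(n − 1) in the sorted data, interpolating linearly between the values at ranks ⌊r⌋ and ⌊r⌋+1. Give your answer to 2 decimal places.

Sorted: 161, 187, 202, 218, 232, 302, 304, 305, 312, 327.
n = 10.
r = 1 + (95/100)·(10 − 1) = 1 + 8.55 = 9.55.
Rank 9 is 312 and rank 10 is 327.
Interpolate: 312 + 0.55·(327 − 312) = 312 + 0.55·15 = 320.25.

320.25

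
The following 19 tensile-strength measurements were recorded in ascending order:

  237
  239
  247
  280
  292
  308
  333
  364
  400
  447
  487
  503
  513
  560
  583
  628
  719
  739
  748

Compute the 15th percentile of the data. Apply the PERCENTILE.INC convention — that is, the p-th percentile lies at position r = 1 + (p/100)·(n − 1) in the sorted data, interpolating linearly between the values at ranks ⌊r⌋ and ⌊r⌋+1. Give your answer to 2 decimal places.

270.10

n = 19.
r = 1 + (15/100)·(19 − 1) = 1 + 2.7 = 3.7.
Rank 3 is 247 and rank 4 is 280.
Interpolate: 247 + 0.7·(280 − 247) = 247 + 0.7·33 = 270.1.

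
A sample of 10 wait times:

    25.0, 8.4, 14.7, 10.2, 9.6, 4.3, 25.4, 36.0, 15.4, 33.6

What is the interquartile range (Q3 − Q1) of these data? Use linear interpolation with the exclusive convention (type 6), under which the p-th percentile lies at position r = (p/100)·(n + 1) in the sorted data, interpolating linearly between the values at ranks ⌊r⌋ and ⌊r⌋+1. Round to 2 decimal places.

Sorted: 4.3, 8.4, 9.6, 10.2, 14.7, 15.4, 25.0, 25.4, 33.6, 36.0.
n = 10.
P25: r = 2.75; ranks 2–3 are 8.4, 9.6; interpolating gives 9.3.
P75: r = 8.25; ranks 8–9 are 25.4, 33.6; interpolating gives 27.45.
Difference: 27.45 − 9.3 = 18.15.

18.15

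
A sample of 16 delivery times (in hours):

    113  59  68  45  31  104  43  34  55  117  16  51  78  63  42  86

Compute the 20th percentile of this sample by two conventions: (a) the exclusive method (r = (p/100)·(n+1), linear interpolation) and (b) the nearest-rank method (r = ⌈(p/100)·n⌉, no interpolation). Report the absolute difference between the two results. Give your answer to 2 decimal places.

4.80

Sorted: 16, 31, 34, 42, 43, 45, 51, 55, 59, 63, 68, 78, 86, 104, 113, 117.
n = 16.
(a) r = 3.4; between ranks 3 (34) and 4 (42): 37.2.
(b) the nearest-rank method: rank 4 → 42.
|37.2 − 42| = 4.8.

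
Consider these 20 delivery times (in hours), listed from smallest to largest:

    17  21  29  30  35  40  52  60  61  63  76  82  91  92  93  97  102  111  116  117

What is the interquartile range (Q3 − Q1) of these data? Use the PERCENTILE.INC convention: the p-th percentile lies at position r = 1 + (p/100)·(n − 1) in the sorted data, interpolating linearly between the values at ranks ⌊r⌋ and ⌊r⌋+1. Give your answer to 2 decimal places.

55.25

n = 20.
P25: r = 5.75; ranks 5–6 are 35, 40; interpolating gives 38.75.
P75: r = 15.25; ranks 15–16 are 93, 97; interpolating gives 94.
Difference: 94 − 38.75 = 55.25.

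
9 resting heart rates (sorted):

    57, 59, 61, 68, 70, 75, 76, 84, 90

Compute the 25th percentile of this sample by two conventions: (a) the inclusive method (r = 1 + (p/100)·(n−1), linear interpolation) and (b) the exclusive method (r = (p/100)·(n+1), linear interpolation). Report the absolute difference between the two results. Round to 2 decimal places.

n = 9.
(a) r = 3 → value at rank 3 = 61.
(b) r = 2.5; between ranks 2 (59) and 3 (61): 60.
|61 − 60| = 1.

1.00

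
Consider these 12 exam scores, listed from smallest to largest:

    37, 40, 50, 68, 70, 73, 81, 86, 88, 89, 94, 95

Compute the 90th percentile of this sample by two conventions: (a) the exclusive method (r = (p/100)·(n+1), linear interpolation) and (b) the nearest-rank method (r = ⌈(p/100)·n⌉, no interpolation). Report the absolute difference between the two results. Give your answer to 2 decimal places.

n = 12.
(a) r = 11.7; between ranks 11 (94) and 12 (95): 94.7.
(b) the nearest-rank method: rank 11 → 94.
|94.7 − 94| = 0.7.

0.70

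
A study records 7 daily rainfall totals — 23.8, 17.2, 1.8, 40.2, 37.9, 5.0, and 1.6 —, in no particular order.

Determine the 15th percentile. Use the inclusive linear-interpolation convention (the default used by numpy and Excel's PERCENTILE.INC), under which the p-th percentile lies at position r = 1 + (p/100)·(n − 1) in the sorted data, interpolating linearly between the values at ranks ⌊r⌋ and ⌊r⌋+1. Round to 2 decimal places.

1.78

Sorted: 1.6, 1.8, 5.0, 17.2, 23.8, 37.9, 40.2.
n = 7.
r = 1 + (15/100)·(7 − 1) = 1 + 0.9 = 1.9.
Rank 1 is 1.6 and rank 2 is 1.8.
Interpolate: 1.6 + 0.9·(1.8 − 1.6) = 1.6 + 0.9·0.2 = 1.78.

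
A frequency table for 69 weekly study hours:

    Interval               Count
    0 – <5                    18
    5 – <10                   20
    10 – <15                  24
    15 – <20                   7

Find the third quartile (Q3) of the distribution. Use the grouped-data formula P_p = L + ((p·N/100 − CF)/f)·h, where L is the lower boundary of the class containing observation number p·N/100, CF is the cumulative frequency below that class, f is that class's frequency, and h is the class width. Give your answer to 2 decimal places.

12.86

N = 69; target position k = 75/100 · 69 = 51.75.
Cumulative frequencies: 18, 38, 62, 69.
Observation 51.75 falls in the class 10 – <15.
L = 10, CF = 38, f = 24, h = 5.
P75 = 10 + ((51.75 − 38)/24)·5 = 10 + 2.86458 = 12.8646.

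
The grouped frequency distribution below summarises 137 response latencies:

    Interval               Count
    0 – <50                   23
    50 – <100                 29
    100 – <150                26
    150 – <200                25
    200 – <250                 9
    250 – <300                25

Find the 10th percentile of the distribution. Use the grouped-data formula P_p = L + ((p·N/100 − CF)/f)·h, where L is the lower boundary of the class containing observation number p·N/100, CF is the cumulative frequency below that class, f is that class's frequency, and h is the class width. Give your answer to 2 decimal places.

N = 137; target position k = 10/100 · 137 = 13.7.
Cumulative frequencies: 23, 52, 78, 103, 112, 137.
Observation 13.7 falls in the class 0 – <50.
L = 0, CF = 0, f = 23, h = 50.
P10 = 0 + ((13.7 − 0)/23)·50 = 0 + 29.7826 = 29.7826.

29.78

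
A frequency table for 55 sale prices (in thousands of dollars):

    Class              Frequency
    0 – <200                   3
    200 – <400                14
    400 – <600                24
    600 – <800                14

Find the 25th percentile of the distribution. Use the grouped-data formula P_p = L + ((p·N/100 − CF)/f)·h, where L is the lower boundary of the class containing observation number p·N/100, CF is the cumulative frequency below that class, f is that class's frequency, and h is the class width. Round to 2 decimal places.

353.57

N = 55; target position k = 25/100 · 55 = 13.75.
Cumulative frequencies: 3, 17, 41, 55.
Observation 13.75 falls in the class 200 – <400.
L = 200, CF = 3, f = 14, h = 200.
P25 = 200 + ((13.75 − 3)/14)·200 = 200 + 153.571 = 353.571.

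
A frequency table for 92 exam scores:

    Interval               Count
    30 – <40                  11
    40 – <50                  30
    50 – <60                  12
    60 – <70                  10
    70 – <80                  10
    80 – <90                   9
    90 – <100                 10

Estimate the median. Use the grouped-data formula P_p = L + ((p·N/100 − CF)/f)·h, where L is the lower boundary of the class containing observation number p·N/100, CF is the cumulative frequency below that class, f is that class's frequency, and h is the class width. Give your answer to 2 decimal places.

54.17

N = 92; target position k = 50/100 · 92 = 46.
Cumulative frequencies: 11, 41, 53, 63, 73, 82, 92.
Observation 46 falls in the class 50 – <60.
L = 50, CF = 41, f = 12, h = 10.
P50 = 50 + ((46 − 41)/12)·10 = 50 + 4.16667 = 54.1667.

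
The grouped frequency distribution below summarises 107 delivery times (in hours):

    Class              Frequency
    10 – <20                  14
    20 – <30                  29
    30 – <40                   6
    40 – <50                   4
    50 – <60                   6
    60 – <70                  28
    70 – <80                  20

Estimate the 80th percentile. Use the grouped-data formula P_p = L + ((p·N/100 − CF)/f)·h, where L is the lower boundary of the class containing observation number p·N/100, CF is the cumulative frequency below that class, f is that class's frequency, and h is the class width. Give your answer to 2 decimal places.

69.50

N = 107; target position k = 80/100 · 107 = 85.6.
Cumulative frequencies: 14, 43, 49, 53, 59, 87, 107.
Observation 85.6 falls in the class 60 – <70.
L = 60, CF = 59, f = 28, h = 10.
P80 = 60 + ((85.6 − 59)/28)·10 = 60 + 9.5 = 69.5.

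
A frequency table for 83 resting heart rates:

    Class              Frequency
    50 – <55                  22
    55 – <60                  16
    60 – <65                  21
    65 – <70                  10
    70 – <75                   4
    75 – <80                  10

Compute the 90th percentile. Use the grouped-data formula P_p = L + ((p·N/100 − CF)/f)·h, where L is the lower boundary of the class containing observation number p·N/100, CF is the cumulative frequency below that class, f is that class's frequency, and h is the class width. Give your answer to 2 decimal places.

75.85

N = 83; target position k = 90/100 · 83 = 74.7.
Cumulative frequencies: 22, 38, 59, 69, 73, 83.
Observation 74.7 falls in the class 75 – <80.
L = 75, CF = 73, f = 10, h = 5.
P90 = 75 + ((74.7 − 73)/10)·5 = 75 + 0.85 = 75.85.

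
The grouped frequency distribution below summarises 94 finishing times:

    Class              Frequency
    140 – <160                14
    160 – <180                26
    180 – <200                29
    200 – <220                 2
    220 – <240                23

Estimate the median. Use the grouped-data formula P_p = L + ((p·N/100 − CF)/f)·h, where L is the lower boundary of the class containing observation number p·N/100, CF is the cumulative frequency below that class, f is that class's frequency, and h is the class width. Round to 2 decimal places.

N = 94; target position k = 50/100 · 94 = 47.
Cumulative frequencies: 14, 40, 69, 71, 94.
Observation 47 falls in the class 180 – <200.
L = 180, CF = 40, f = 29, h = 20.
P50 = 180 + ((47 − 40)/29)·20 = 180 + 4.82759 = 184.828.

184.83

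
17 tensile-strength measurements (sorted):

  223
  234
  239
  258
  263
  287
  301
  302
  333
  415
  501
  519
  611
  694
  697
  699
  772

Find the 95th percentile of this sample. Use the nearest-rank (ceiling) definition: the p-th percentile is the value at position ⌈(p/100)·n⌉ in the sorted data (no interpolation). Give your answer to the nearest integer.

772

n = 17.
Position = ⌈95/100 · 17⌉ = ⌈16.15⌉ = 17.
The value at rank 17 is 772.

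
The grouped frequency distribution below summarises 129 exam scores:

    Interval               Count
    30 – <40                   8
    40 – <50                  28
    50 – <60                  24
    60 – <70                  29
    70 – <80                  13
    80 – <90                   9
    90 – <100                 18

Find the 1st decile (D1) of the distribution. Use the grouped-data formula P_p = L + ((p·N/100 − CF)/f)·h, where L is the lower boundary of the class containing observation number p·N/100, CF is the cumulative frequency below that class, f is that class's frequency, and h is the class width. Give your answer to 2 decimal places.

N = 129; target position k = 10/100 · 129 = 12.9.
Cumulative frequencies: 8, 36, 60, 89, 102, 111, 129.
Observation 12.9 falls in the class 40 – <50.
L = 40, CF = 8, f = 28, h = 10.
P10 = 40 + ((12.9 − 8)/28)·10 = 40 + 1.75 = 41.75.

41.75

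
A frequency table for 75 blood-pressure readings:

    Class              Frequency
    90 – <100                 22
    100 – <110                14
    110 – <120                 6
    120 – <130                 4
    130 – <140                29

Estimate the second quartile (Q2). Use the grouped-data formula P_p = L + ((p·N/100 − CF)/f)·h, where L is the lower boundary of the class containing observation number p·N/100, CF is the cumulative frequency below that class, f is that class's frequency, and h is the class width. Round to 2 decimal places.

112.50

N = 75; target position k = 50/100 · 75 = 37.5.
Cumulative frequencies: 22, 36, 42, 46, 75.
Observation 37.5 falls in the class 110 – <120.
L = 110, CF = 36, f = 6, h = 10.
P50 = 110 + ((37.5 − 36)/6)·10 = 110 + 2.5 = 112.5.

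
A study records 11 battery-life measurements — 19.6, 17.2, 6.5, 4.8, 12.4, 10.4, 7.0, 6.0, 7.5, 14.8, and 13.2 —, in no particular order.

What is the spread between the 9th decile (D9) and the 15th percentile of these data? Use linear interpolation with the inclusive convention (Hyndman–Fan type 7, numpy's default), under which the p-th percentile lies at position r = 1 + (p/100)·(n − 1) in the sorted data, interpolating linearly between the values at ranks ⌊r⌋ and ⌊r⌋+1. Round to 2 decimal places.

10.95

Sorted: 4.8, 6.0, 6.5, 7.0, 7.5, 10.4, 12.4, 13.2, 14.8, 17.2, 19.6.
n = 11.
P15: r = 2.5; ranks 2–3 are 6.0, 6.5; interpolating gives 6.25.
P90: r = 10 (integer) → 17.2.
Difference: 17.2 − 6.25 = 10.95.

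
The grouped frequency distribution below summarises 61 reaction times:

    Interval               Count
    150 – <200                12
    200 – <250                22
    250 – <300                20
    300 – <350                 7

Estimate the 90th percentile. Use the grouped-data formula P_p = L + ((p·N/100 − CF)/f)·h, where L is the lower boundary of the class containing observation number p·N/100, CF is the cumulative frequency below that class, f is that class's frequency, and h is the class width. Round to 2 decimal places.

N = 61; target position k = 90/100 · 61 = 54.9.
Cumulative frequencies: 12, 34, 54, 61.
Observation 54.9 falls in the class 300 – <350.
L = 300, CF = 54, f = 7, h = 50.
P90 = 300 + ((54.9 − 54)/7)·50 = 300 + 6.42857 = 306.429.

306.43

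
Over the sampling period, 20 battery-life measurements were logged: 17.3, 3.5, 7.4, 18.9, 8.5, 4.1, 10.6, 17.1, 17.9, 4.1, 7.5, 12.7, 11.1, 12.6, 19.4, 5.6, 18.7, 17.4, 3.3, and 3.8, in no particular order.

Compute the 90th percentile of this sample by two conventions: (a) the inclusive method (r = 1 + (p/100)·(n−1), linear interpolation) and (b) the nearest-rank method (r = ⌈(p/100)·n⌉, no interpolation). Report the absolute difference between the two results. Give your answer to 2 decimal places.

Sorted: 3.3, 3.5, 3.8, 4.1, 4.1, 5.6, 7.4, 7.5, 8.5, 10.6, 11.1, 12.6, 12.7, 17.1, 17.3, 17.4, 17.9, 18.7, 18.9, 19.4.
n = 20.
(a) r = 18.1; between ranks 18 (18.7) and 19 (18.9): 18.72.
(b) the nearest-rank method: rank 18 → 18.7.
|18.72 − 18.7| = 0.02.

0.02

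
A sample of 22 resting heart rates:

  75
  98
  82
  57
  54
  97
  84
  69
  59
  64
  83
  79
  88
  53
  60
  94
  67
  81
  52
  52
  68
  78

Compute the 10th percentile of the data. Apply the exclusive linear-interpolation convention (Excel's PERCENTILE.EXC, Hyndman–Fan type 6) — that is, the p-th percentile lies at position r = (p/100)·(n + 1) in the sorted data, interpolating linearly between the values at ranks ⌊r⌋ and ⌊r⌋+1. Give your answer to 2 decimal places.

52.30

Sorted: 52, 52, 53, 54, 57, 59, 60, 64, 67, 68, 69, 75, 78, 79, 81, 82, 83, 84, 88, 94, 97, 98.
n = 22.
r = (10/100)·(22 + 1) = 2.3.
Rank 2 is 52 and rank 3 is 53.
Interpolate: 52 + 0.3·(53 − 52) = 52 + 0.3·1 = 52.3.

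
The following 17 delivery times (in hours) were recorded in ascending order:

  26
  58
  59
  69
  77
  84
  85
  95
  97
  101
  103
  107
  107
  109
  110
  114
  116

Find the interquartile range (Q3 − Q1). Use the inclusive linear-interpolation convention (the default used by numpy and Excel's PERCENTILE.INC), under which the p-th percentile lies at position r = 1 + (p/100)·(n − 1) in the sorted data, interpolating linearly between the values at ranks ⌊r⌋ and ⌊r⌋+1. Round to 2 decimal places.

n = 17.
P25: r = 5 (integer) → 77.
P75: r = 13 (integer) → 107.
Difference: 107 − 77 = 30.

30.00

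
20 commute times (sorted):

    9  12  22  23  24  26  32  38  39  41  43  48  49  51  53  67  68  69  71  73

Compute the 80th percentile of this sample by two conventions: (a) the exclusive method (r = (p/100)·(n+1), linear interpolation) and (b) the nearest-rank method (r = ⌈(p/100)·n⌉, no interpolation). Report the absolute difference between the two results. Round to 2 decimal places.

n = 20.
(a) r = 16.8; between ranks 16 (67) and 17 (68): 67.8.
(b) the nearest-rank method: rank 16 → 67.
|67.8 − 67| = 0.8.

0.80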